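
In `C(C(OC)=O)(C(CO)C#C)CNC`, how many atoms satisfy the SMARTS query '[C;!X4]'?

3

The query [C;!X4] means: aliphatic carbon that does not have four total connections.
Check the 13 heavy atoms by environment: 6× C (X4) → no; 1× C (X3) → match; 1× O (X1) → no; 2× O (X2) → no; 2× C (X2) → match; 1× N (X3) → no.
Summing the matching environments: 1 + 2 = 3 matching atoms.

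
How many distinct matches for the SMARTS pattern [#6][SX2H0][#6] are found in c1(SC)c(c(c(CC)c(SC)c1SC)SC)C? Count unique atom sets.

[#6][SX2H0][#6] is the SMARTS for a thioether: an aliphatic sulfur bridging two carbons with no H on the sulfur.
The molecule carries 4 separate instances of a methylthio ether (-SCH3) meeting every constraint; each maps to a distinct set of atoms, giving 4 matches.

4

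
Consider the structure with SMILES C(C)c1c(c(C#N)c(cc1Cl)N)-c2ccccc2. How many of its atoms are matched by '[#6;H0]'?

7

Check the 18 heavy atoms by environment: 6× c (aromatic, H0) → match; 6× c (aromatic, H1) → no; 1× Cl (H0) → no; 1× C (H2) → no; 1× C (H3) → no; 1× C (H0) → match; 1× N (H0) → no; 1× N (H2) → no.
Summing the matching environments: 6 + 1 = 7 matching atoms.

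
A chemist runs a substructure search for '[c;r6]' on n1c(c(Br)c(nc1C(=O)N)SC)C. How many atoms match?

The query [c;r6] means: aromatic carbon that belongs to a six-membered ring.
Check the 13 heavy atoms by environment: 2× n (aromatic, in 6-ring) → no; 4× c (aromatic, in 6-ring) → match; 1× S (acyclic) → no; 3× C (acyclic) → no; 1× Br (acyclic) → no; 1× O (acyclic) → no; 1× N (acyclic) → no.
That gives 4 matching atoms.

4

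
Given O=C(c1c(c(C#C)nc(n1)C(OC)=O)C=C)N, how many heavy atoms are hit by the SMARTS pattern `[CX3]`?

The query [CX3] means: C with X3: aliphatic carbon with exactly 3 total connections.
Check the 17 heavy atoms by environment: 2× n (aromatic, X2) → no; 4× c (aromatic, X3) → no; 4× C (X3) → match; 2× O (X1) → no; 1× N (X3) → no; 2× C (X2) → no; 1× O (X2) → no; 1× C (X4) → no.
That gives 4 matching atoms.

4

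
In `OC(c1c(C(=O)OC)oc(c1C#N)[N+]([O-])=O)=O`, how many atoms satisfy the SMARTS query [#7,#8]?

9

Check the 17 heavy atoms by environment: 1× o (aromatic) → match; 4× c (aromatic) → no; 4× C → no; 1× N → match; 1× N (charge +1) → match; 1× O (charge -1) → match; 5× O → match.
Summing the matching environments: 1 + 1 + 1 + 1 + 5 = 9 matching atoms.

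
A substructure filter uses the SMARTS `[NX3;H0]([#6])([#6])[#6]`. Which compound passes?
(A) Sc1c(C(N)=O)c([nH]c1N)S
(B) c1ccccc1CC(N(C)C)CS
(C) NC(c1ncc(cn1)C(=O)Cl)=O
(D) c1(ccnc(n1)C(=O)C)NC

B

[NX3;H0]([#6])([#6])[#6] describes a trivalent nitrogen with no H, bonded to three carbons (a tertiary amine).
(A) has a primary amino group (-NH2) but the nitrogen has H2, not H0 with three carbons.
(B) contains a dimethylamino group (-N(CH3)2), which satisfies every atom and bond constraint.
(C) has a primary amide (-C(=O)NH2) but the amide nitrogen has H2 and only one carbon neighbour.
(D) has an N-methylamino group (-NHCH3) but the nitrogen still has one H (H1), not H0.
So the answer is (B).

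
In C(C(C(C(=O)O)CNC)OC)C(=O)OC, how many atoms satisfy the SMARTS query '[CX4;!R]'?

7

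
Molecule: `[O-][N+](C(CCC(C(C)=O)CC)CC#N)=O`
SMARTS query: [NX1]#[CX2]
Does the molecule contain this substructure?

Yes

The pattern [NX1]#[CX2] describes a nitrogen triple-bonded to a two-connected carbon — a nitrile.
The molecule carries a nitrile (-C#N), whose atoms satisfy every constraint of the query, so the pattern matches.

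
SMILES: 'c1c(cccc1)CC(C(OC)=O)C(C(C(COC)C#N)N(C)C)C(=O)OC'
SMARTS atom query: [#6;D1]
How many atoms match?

The query [#6;D1] means: carbon bonded to exactly one heavy atom.
Check the 27 heavy atoms by environment: 3× C (D2) → no; 6× C (D3) → no; 1× N (D1) → no; 2× O (D1) → no; 3× O (D2) → no; 5× C (D1) → match; 1× c (aromatic, D3) → no; 5× c (aromatic, D2) → no; 1× N (D3) → no.
That gives 5 matching atoms.

5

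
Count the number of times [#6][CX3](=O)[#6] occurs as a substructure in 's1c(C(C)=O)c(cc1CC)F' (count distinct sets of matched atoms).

1

[#6][CX3](=O)[#6] is the SMARTS for a ketone: a carbonyl carbon (no H) flanked by two carbons.
Exactly one fragment in the molecule meets all constraints, giving 1 match.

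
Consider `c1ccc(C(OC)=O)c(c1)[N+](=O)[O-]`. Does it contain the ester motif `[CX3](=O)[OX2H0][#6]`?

Yes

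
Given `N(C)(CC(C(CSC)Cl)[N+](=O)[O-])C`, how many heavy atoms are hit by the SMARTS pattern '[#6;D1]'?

Check the 13 heavy atoms by environment: 2× C (D2) → no; 2× C (D3) → no; 1× N (charge +1, D3) → no; 1× O (charge -1, D1) → no; 1× O (D1) → no; 1× S (D2) → no; 3× C (D1) → match; 1× Cl (D1) → no; 1× N (D3) → no.
That gives 3 matching atoms.

3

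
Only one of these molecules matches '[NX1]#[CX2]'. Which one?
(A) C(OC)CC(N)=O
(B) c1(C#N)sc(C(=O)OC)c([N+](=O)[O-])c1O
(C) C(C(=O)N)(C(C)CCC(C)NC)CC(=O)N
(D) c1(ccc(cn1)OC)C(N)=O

B

[NX1]#[CX2] describes a nitrogen triple-bonded to a two-connected carbon (a nitrile).
(A) has a primary amide (-C(=O)NH2) but the nitrogen is NX3, not NX1.
(B) contains a nitrile (-C#N), which satisfies every atom and bond constraint.
(C) has a primary amide (-C(=O)NH2) but the nitrogen is NX3, not NX1.
(D) has a primary amide (-C(=O)NH2) but the nitrogen is NX3, not NX1.
So the answer is (B).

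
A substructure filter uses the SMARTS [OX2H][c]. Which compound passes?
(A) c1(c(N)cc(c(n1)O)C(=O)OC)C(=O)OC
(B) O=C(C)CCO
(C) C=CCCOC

A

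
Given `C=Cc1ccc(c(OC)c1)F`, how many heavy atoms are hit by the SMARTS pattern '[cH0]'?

3

Check the 11 heavy atoms by environment: 3× c (aromatic, H1) → no; 3× c (aromatic, H0) → match; 1× C (H1) → no; 1× C (H2) → no; 1× F (H0) → no; 1× O (H0) → no; 1× C (H3) → no.
That gives 3 matching atoms.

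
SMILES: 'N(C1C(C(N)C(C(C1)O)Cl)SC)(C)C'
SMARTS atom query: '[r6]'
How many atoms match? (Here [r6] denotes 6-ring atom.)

6

Check the 14 heavy atoms by environment: 6× C (in 6-ring) → match; 1× S (acyclic) → no; 3× C (acyclic) → no; 1× Cl (acyclic) → no; 1× O (acyclic) → no; 2× N (acyclic) → no.
That gives 6 matching atoms.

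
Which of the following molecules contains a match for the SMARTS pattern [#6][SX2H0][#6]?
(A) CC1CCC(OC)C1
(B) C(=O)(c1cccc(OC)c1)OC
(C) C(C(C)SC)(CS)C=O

C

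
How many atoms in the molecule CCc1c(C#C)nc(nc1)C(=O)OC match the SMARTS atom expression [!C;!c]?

The query [!C;!c] means: neither aliphatic nor aromatic carbon — same as [!#6].
Check the 14 heavy atoms by environment: 2× n (aromatic) → match; 4× c (aromatic) → no; 6× C → no; 2× O → match.
Summing the matching environments: 2 + 2 = 4 matching atoms.

4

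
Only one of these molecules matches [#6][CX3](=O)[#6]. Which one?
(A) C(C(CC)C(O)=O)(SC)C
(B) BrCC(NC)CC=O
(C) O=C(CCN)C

C

[#6][CX3](=O)[#6] describes a carbonyl carbon (no H) flanked by two carbons (a ketone).
(A) has a carboxylic acid group (-C(=O)OH) but one neighbour of the carbonyl carbon is O, not C.
(B) has an aldehyde (-CHO) but the carbonyl carbon has H1, so it is not flanked by two carbons.
(C) contains an acetyl/ketone group (-C(=O)CH3), which satisfies every atom and bond constraint.
So the answer is (C).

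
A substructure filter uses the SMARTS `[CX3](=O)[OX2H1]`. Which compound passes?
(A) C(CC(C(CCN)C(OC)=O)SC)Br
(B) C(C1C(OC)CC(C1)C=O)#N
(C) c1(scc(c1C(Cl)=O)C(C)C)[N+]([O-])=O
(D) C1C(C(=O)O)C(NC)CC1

D

[CX3](=O)[OX2H1] describes an sp2 carbon double-bonded to O and single-bonded to an -OH oxygen (a carboxylic acid).
(A) has a methyl-ester group (-C(=O)OCH3) but the singly-bonded O has no H (OX2H0, not OX2H1).
(B) has an aldehyde (-CHO) but there is no singly-bonded oxygen on the carbonyl carbon.
(C) has an acyl chloride (-C(=O)Cl) but the carbonyl is bonded to Cl, not to an -OH oxygen.
(D) contains a carboxylic acid group (-C(=O)OH), which satisfies every atom and bond constraint.
So the answer is (D).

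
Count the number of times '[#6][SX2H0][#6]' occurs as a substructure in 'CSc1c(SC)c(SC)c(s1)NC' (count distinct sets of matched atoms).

3

[#6][SX2H0][#6] is the SMARTS for a thioether: an aliphatic sulfur bridging two carbons with no H on the sulfur.
The molecule carries 3 separate instances of a methylthio ether (-SCH3) meeting every constraint; each maps to a distinct set of atoms, giving 3 matches.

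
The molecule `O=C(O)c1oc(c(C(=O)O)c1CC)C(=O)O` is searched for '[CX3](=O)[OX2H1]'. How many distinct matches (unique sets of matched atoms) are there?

3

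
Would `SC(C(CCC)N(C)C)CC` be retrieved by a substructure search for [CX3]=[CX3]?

The pattern [CX3]=[CX3] describes a non-aromatic C=C double bond between two sp2 carbons — an alkene.
The closest candidate here is an ethyl group (-CH2CH3), but its C-C bond is a single bond between CX4 carbons, not CX3=CX3. No other fragment satisfies the full query, so there is no match.

No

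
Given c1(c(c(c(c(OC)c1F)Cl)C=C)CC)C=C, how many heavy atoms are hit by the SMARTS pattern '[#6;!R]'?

7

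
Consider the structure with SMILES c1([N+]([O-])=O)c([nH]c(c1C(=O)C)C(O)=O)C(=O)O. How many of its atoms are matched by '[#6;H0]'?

The query [#6;H0] means: any carbon with no attached hydrogen.
Check the 17 heavy atoms by environment: 1× n (aromatic, H1) → no; 4× c (aromatic, H0) → match; 3× C (H0) → match; 4× O (H0) → no; 2× O (H1) → no; 1× N (charge +1, H0) → no; 1× O (charge -1, H0) → no; 1× C (H3) → no.
Summing the matching environments: 4 + 3 = 7 matching atoms.

7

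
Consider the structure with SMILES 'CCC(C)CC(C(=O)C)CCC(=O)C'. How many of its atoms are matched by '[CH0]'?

The query [CH0] means: aliphatic carbon with no attached hydrogen.
Check the 14 heavy atoms by environment: 4× C (H3) → no; 2× C (H1) → no; 4× C (H2) → no; 2× C (H0) → match; 2× O (H0) → no.
That gives 2 matching atoms.

2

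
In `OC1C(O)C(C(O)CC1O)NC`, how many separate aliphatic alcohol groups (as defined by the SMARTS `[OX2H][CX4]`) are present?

4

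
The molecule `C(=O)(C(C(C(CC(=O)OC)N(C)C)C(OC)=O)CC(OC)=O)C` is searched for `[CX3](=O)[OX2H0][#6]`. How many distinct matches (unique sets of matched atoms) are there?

3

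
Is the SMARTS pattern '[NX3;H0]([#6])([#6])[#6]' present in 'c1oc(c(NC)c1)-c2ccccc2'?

No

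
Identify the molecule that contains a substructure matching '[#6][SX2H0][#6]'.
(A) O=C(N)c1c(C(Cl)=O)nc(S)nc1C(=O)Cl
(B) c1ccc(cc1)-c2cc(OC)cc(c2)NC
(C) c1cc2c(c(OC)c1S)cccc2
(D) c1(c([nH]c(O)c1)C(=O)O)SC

D

[#6][SX2H0][#6] describes an aliphatic sulfur bridging two carbons with no H on the sulfur (a thioether).
(A) has a thiol (-SH) but the sulfur has H1, not H0 bridging two carbons.
(B) has a methoxy ether (-OCH3) but the bridging atom is O, not S.
(C) has a thiol (-SH) but the sulfur has H1, not H0 bridging two carbons.
(D) contains a methylthio ether (-SCH3), which satisfies every atom and bond constraint.
So the answer is (D).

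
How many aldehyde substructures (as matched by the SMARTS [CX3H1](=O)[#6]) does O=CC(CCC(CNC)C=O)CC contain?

2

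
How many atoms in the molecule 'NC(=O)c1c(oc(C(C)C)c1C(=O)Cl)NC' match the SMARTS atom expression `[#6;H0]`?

6

The query [#6;H0] means: any carbon with no attached hydrogen.
Check the 16 heavy atoms by environment: 1× o (aromatic, H0) → no; 4× c (aromatic, H0) → match; 1× C (H1) → no; 3× C (H3) → no; 2× C (H0) → match; 2× O (H0) → no; 1× N (H2) → no; 1× N (H1) → no; 1× Cl (H0) → no.
Summing the matching environments: 4 + 2 = 6 matching atoms.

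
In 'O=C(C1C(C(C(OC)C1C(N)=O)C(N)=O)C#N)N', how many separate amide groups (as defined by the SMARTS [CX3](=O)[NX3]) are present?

3

[CX3](=O)[NX3] is the SMARTS for an amide: a carbonyl carbon bonded to a trivalent nitrogen.
The molecule carries 3 separate instances of a primary amide (-C(=O)NH2) meeting every constraint; each maps to a distinct set of atoms, giving 3 matches.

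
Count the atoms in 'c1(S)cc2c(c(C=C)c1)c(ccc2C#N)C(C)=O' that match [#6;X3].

13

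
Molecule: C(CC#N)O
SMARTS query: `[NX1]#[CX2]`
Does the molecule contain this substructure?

Yes

The pattern [NX1]#[CX2] describes a nitrogen triple-bonded to a two-connected carbon — a nitrile.
The molecule carries a nitrile (-C#N), whose atoms satisfy every constraint of the query, so the pattern matches.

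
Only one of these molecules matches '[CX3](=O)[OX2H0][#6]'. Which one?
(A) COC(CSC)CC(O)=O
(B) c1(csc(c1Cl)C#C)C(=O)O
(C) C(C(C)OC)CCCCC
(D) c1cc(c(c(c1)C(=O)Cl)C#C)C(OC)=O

[CX3](=O)[OX2H0][#6] describes a carbonyl carbon bonded to an oxygen that is itself bonded to carbon (no H on that O) (an ester).
(A) has a carboxylic acid group (-C(=O)OH) but the singly-bonded O carries H (OX2H1, not H0).
(B) has a carboxylic acid group (-C(=O)OH) but the singly-bonded O carries H (OX2H1, not H0).
(C) has a methoxy ether (-OCH3) but the ether oxygen is not adjacent to a C=O carbon.
(D) contains a methyl-ester group (-C(=O)OCH3), which satisfies every atom and bond constraint.
So the answer is (D).

D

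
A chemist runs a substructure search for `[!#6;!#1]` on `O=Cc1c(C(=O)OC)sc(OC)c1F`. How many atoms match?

6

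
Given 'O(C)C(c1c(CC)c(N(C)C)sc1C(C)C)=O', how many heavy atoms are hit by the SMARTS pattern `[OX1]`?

1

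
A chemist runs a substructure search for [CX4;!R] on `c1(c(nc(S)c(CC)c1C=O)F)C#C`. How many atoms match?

2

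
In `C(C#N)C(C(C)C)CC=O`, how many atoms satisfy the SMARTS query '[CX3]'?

The query [CX3] means: C with X3: aliphatic carbon with exactly 3 total connections.
Check the 10 heavy atoms by environment: 6× C (X4) → no; 1× C (X2) → no; 1× N (X1) → no; 1× C (X3) → match; 1× O (X1) → no.
That gives 1 matching atom.

1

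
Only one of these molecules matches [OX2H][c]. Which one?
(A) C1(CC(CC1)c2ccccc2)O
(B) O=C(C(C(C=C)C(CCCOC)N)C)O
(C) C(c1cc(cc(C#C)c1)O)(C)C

C

[OX2H][c] describes a hydroxyl oxygen attached to an aromatic carbon (a phenol).
(A) has a hydroxyl group (-OH) but the -OH is on an aliphatic carbon, not an aromatic c.
(B) has a methoxy ether (-OCH3) but the oxygen has H0, not H1.
(C) contains a hydroxyl group (-OH), which satisfies every atom and bond constraint.
So the answer is (C).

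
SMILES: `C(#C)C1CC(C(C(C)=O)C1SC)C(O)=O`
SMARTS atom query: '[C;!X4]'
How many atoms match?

The query [C;!X4] means: aliphatic carbon that does not have four total connections.
Check the 15 heavy atoms by environment: 7× C (X4) → no; 1× S (X2) → no; 2× C (X2) → match; 2× C (X3) → match; 2× O (X1) → no; 1× O (X2) → no.
Summing the matching environments: 2 + 2 = 4 matching atoms.

4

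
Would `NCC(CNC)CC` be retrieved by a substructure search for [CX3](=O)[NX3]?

No

The pattern [CX3](=O)[NX3] describes a carbonyl carbon bonded to a trivalent nitrogen — an amide.
The closest candidate here is a primary amino group (-NH2), but the -NH2 is not attached to a carbonyl carbon. No other fragment satisfies the full query, so there is no match.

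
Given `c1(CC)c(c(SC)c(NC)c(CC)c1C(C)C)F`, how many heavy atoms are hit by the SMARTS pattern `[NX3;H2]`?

0

The query [NX3;H2] means: aliphatic N with 3 total connections, two of them H — an -NH2 nitrogen (amine or amide).
Check the 18 heavy atoms by environment: 6× c (aromatic, H0, X3) → no; 1× F (H0, X1) → no; 1× S (H0, X2) → no; 6× C (H3, X4) → no; 1× N (H1, X3) → no; 2× C (H2, X4) → no; 1× C (H1, X4) → no.
No environment satisfies the query, so 0 matching atoms.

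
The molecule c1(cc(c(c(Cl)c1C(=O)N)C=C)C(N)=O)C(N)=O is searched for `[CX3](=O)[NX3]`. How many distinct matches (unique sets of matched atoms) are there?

3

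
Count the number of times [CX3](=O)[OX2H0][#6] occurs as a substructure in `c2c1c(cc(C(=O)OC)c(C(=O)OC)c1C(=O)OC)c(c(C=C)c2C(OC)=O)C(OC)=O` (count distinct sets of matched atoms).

5

[CX3](=O)[OX2H0][#6] is the SMARTS for an ester: a carbonyl carbon bonded to an oxygen that is itself bonded to carbon (no H on that O).
The molecule carries 5 separate instances of a methyl-ester group (-C(=O)OCH3) meeting every constraint; each maps to a distinct set of atoms, giving 5 matches.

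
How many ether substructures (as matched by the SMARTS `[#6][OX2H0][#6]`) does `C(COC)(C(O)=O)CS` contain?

1

[#6][OX2H0][#6] is the SMARTS for an ether: an aliphatic oxygen bridging two carbons with no H on the oxygen.
Exactly one fragment in the molecule meets all constraints, giving 1 match.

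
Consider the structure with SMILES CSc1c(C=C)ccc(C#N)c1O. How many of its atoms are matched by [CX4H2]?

0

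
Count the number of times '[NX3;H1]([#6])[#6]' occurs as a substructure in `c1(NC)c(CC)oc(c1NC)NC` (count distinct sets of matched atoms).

3

[NX3;H1]([#6])[#6] is the SMARTS for a secondary amine: a trivalent nitrogen with one H, bonded to two carbons.
The molecule carries 3 separate instances of an N-methylamino group (-NHCH3) meeting every constraint; each maps to a distinct set of atoms, giving 3 matches.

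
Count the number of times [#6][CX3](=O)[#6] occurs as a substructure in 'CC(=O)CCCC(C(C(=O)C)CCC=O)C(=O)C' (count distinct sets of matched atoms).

3

[#6][CX3](=O)[#6] is the SMARTS for a ketone: a carbonyl carbon (no H) flanked by two carbons.
The molecule carries 3 separate instances of an acetyl/ketone group (-C(=O)CH3) meeting every constraint; each maps to a distinct set of atoms, giving 3 matches.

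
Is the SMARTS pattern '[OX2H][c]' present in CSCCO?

No

The pattern [OX2H][c] describes a hydroxyl oxygen attached to an aromatic carbon — a phenol.
The closest candidate here is a hydroxyl group (-OH), but the -OH is on an aliphatic carbon, not an aromatic c. No other fragment satisfies the full query, so there is no match.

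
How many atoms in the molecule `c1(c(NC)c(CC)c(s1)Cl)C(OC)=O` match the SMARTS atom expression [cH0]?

4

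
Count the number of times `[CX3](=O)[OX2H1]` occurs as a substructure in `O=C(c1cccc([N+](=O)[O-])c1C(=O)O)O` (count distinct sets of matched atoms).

2

[CX3](=O)[OX2H1] is the SMARTS for a carboxylic acid: an sp2 carbon double-bonded to O and single-bonded to an -OH oxygen.
The molecule carries 2 separate instances of a carboxylic acid group (-C(=O)OH) meeting every constraint; each maps to a distinct set of atoms, giving 2 matches.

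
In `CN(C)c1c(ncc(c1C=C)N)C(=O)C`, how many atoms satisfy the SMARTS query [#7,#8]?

The query [#7,#8] means: nitrogen or oxygen (comma = OR).
Check the 15 heavy atoms by environment: 1× n (aromatic) → match; 5× c (aromatic) → no; 2× N → match; 6× C → no; 1× O → match.
Summing the matching environments: 1 + 2 + 1 = 4 matching atoms.

4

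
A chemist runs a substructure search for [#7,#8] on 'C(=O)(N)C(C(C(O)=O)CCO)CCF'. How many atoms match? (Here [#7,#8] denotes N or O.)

5

The query [#7,#8] means: nitrogen or oxygen (comma = OR).
Check the 14 heavy atoms by environment: 8× C → no; 1× F → no; 4× O → match; 1× N → match.
Summing the matching environments: 4 + 1 = 5 matching atoms.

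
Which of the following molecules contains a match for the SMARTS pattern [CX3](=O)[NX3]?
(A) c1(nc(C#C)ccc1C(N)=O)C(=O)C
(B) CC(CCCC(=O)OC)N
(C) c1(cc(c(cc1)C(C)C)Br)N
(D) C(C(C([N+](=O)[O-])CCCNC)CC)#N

A

[CX3](=O)[NX3] describes a carbonyl carbon bonded to a trivalent nitrogen (an amide).
(A) contains a primary amide (-C(=O)NH2), which satisfies every atom and bond constraint.
(B) has a methyl-ester group (-C(=O)OCH3) but the carbonyl is bonded to O, not to an NX3 nitrogen.
(C) has a primary amino group (-NH2) but the -NH2 is not attached to a carbonyl carbon.
(D) has a nitrile (-C#N) but the nitrile N is NX1 (triple-bonded), not NX3.
So the answer is (A).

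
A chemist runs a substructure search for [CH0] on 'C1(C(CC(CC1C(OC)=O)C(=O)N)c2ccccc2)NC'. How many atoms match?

2

The query [CH0] means: aliphatic carbon with no attached hydrogen.
Check the 21 heavy atoms by environment: 4× C (H1) → no; 2× C (H2) → no; 1× N (H1) → no; 2× C (H3) → no; 1× c (aromatic, H0) → no; 5× c (aromatic, H1) → no; 2× C (H0) → match; 3× O (H0) → no; 1× N (H2) → no.
That gives 2 matching atoms.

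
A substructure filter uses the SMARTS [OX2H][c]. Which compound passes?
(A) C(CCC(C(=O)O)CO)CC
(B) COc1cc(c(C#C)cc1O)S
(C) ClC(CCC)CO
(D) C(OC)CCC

B

[OX2H][c] describes a hydroxyl oxygen attached to an aromatic carbon (a phenol).
(A) has a hydroxyl group (-OH) but the -OH is on an aliphatic carbon, not an aromatic c.
(B) contains a hydroxyl group (-OH), which satisfies every atom and bond constraint.
(C) has a hydroxyl group (-OH) but the -OH is on an aliphatic carbon, not an aromatic c.
(D) has a methoxy ether (-OCH3) but the oxygen has H0, not H1.
So the answer is (B).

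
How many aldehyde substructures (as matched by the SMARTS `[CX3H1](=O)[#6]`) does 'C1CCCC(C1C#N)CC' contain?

[CX3H1](=O)[#6] is the SMARTS for an aldehyde: an sp2 carbon with one H, double-bonded to O and single-bonded to carbon.
No fragment in the molecule satisfies every constraint, giving 0 matches.

0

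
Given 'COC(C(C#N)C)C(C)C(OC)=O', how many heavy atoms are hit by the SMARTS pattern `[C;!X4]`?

The query [C;!X4] means: aliphatic carbon that does not have four total connections.
Check the 13 heavy atoms by environment: 7× C (X4) → no; 2× O (X2) → no; 1× C (X3) → match; 1× O (X1) → no; 1× C (X2) → match; 1× N (X1) → no.
Summing the matching environments: 1 + 1 = 2 matching atoms.

2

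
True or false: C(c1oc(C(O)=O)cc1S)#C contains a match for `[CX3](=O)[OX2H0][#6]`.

The pattern [CX3](=O)[OX2H0][#6] describes a carbonyl carbon bonded to an oxygen that is itself bonded to carbon (no H on that O) — an ester.
The closest candidate here is a carboxylic acid group (-C(=O)OH), but the singly-bonded O carries H (OX2H1, not H0). No other fragment satisfies the full query, so there is no match.

False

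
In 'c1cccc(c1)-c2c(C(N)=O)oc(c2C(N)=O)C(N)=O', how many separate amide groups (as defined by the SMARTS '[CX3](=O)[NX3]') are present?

3

[CX3](=O)[NX3] is the SMARTS for an amide: a carbonyl carbon bonded to a trivalent nitrogen.
The molecule carries 3 separate instances of a primary amide (-C(=O)NH2) meeting every constraint; each maps to a distinct set of atoms, giving 3 matches.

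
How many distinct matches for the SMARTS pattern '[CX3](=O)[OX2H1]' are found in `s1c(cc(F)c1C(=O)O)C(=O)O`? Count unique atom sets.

2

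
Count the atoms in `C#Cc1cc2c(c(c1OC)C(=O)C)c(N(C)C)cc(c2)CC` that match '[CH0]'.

2

Check the 22 heavy atoms by environment: 7× c (aromatic, H0) → no; 3× c (aromatic, H1) → no; 2× C (H0) → match; 1× C (H1) → no; 1× N (H0) → no; 5× C (H3) → no; 2× O (H0) → no; 1× C (H2) → no.
That gives 2 matching atoms.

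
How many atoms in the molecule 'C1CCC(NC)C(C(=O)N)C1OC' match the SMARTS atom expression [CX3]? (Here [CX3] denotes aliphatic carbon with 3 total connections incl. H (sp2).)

Check the 13 heavy atoms by environment: 8× C (X4) → no; 1× O (X2) → no; 1× C (X3) → match; 1× O (X1) → no; 2× N (X3) → no.
That gives 1 matching atom.

1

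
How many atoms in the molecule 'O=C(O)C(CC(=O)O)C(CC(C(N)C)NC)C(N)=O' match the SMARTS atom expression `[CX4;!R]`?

8

The query [CX4;!R] means: aliphatic carbon with four total connections, not in a ring.
Check the 19 heavy atoms by environment: 8× C (X4, acyclic) → match; 3× C (X3, acyclic) → no; 3× O (X1, acyclic) → no; 2× O (X2, acyclic) → no; 3× N (X3, acyclic) → no.
That gives 8 matching atoms.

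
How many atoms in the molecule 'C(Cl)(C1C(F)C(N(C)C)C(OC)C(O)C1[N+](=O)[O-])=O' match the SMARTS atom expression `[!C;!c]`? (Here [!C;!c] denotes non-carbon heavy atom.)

9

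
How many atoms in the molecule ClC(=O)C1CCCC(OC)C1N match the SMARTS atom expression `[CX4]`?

Check the 12 heavy atoms by environment: 7× C (X4) → match; 1× C (X3) → no; 1× O (X1) → no; 1× Cl (X1) → no; 1× N (X3) → no; 1× O (X2) → no.
That gives 7 matching atoms.

7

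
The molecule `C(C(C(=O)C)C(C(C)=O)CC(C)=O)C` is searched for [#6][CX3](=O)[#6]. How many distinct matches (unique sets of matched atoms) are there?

3

[#6][CX3](=O)[#6] is the SMARTS for a ketone: a carbonyl carbon (no H) flanked by two carbons.
The molecule carries 3 separate instances of an acetyl/ketone group (-C(=O)CH3) meeting every constraint; each maps to a distinct set of atoms, giving 3 matches.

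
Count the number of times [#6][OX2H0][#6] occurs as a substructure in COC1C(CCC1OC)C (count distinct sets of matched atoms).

2

[#6][OX2H0][#6] is the SMARTS for an ether: an aliphatic oxygen bridging two carbons with no H on the oxygen.
The molecule carries 2 separate instances of a methoxy ether (-OCH3) meeting every constraint; each maps to a distinct set of atoms, giving 2 matches.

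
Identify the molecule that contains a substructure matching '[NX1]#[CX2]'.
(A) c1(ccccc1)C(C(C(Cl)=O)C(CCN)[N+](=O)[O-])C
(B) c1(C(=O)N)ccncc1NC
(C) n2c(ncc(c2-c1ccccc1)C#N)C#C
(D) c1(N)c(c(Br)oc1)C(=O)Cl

C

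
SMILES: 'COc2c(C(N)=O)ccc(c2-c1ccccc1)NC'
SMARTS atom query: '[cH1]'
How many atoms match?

7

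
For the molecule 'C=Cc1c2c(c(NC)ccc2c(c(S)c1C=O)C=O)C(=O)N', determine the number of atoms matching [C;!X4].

5

The query [C;!X4] means: aliphatic carbon that does not have four total connections.
Check the 22 heavy atoms by environment: 10× c (aromatic, X3) → no; 5× C (X3) → match; 3× O (X1) → no; 1× S (X2) → no; 2× N (X3) → no; 1× C (X4) → no.
That gives 5 matching atoms.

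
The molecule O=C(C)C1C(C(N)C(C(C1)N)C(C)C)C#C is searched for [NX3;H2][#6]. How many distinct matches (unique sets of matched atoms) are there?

2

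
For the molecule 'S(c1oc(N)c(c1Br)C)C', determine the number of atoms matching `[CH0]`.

0

The query [CH0] means: aliphatic carbon with no attached hydrogen.
Check the 10 heavy atoms by environment: 1× o (aromatic, H0) → no; 4× c (aromatic, H0) → no; 1× N (H2) → no; 2× C (H3) → no; 1× Br (H0) → no; 1× S (H0) → no.
No environment satisfies the query, so 0 matching atoms.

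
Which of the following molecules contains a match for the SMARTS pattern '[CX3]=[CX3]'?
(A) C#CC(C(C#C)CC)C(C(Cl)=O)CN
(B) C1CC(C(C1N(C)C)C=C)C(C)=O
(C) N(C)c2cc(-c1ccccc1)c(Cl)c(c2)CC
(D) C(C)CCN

B

[CX3]=[CX3] describes a non-aromatic C=C double bond between two sp2 carbons (an alkene).
(A) has an ethynyl group (-C#CH) but the C-C bond is a triple bond, not a double bond.
(B) contains a vinyl group (-CH=CH2), which satisfies every atom and bond constraint.
(C) has an ethyl group (-CH2CH3) but its C-C bond is a single bond between CX4 carbons, not CX3=CX3.
(D) has an ethyl group (-CH2CH3) but its C-C bond is a single bond between CX4 carbons, not CX3=CX3.
So the answer is (B).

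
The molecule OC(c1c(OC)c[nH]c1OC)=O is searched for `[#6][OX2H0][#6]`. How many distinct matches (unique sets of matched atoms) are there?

2

[#6][OX2H0][#6] is the SMARTS for an ether: an aliphatic oxygen bridging two carbons with no H on the oxygen.
The molecule carries 2 separate instances of a methoxy ether (-OCH3) meeting every constraint; each maps to a distinct set of atoms, giving 2 matches.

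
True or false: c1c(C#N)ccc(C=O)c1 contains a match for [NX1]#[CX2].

True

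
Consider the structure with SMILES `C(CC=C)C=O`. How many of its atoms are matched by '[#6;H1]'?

The query [#6;H1] means: any carbon bearing exactly one hydrogen.
Check the 6 heavy atoms by environment: 3× C (H2) → no; 2× C (H1) → match; 1× O (H0) → no.
That gives 2 matching atoms.

2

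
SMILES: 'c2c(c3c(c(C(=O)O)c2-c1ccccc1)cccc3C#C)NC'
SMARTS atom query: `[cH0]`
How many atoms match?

7

Check the 23 heavy atoms by environment: 7× c (aromatic, H0) → match; 9× c (aromatic, H1) → no; 1× N (H1) → no; 1× C (H3) → no; 2× C (H0) → no; 1× O (H0) → no; 1× O (H1) → no; 1× C (H1) → no.
That gives 7 matching atoms.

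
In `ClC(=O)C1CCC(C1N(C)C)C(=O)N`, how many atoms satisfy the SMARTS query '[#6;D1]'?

Check the 14 heavy atoms by environment: 5× C (D3) → no; 2× C (D2) → no; 2× O (D1) → no; 1× N (D1) → no; 1× N (D3) → no; 2× C (D1) → match; 1× Cl (D1) → no.
That gives 2 matching atoms.

2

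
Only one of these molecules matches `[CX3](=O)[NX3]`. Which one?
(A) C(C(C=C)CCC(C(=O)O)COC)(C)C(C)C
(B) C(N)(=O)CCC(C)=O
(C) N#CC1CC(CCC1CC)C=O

B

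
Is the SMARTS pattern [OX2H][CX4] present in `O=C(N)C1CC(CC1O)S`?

The pattern [OX2H][CX4] describes a hydroxyl oxygen bound to an sp3 (X4) carbon — an aliphatic alcohol.
The molecule carries a hydroxyl group (-OH), whose atoms satisfy every constraint of the query, so the pattern matches.

Yes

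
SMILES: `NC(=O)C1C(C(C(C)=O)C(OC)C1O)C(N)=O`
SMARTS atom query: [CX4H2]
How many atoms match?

0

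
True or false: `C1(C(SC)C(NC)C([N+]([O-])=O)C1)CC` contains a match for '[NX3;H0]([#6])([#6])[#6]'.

The pattern [NX3;H0]([#6])([#6])[#6] describes a trivalent nitrogen with no H, bonded to three carbons — a tertiary amine.
The closest candidate here is an N-methylamino group (-NHCH3), but the nitrogen still has one H (H1), not H0. No other fragment satisfies the full query, so there is no match.

False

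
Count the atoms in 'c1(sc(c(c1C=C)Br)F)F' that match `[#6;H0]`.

Check the 10 heavy atoms by environment: 1× s (aromatic, H0) → no; 4× c (aromatic, H0) → match; 2× F (H0) → no; 1× Br (H0) → no; 1× C (H1) → no; 1× C (H2) → no.
That gives 4 matching atoms.

4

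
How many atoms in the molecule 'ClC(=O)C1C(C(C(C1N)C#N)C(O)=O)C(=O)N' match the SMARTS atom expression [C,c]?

9

Check the 17 heavy atoms by environment: 9× C → match; 4× O → no; 1× Cl → no; 3× N → no.
That gives 9 matching atoms.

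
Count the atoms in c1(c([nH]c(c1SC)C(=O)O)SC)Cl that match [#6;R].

Check the 13 heavy atoms by environment: 1× n (aromatic, in 5-ring) → no; 4× c (aromatic, in 5-ring) → match; 3× C (acyclic) → no; 2× O (acyclic) → no; 2× S (acyclic) → no; 1× Cl (acyclic) → no.
That gives 4 matching atoms.

4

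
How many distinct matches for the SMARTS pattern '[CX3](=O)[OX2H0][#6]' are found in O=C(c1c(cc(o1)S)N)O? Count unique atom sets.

0

[CX3](=O)[OX2H0][#6] is the SMARTS for an ester: a carbonyl carbon bonded to an oxygen that is itself bonded to carbon (no H on that O).
The molecule has a carboxylic acid group (-C(=O)OH), but the singly-bonded O carries H (OX2H1, not H0); nothing else fits, so there are 0 matches.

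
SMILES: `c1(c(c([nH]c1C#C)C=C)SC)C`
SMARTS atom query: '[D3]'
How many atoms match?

4

The query [D3] means: atom with exactly three heavy-atom neighbours.
Check the 12 heavy atoms by environment: 1× n (aromatic, D2) → no; 4× c (aromatic, D3) → match; 2× C (D2) → no; 4× C (D1) → no; 1× S (D2) → no.
That gives 4 matching atoms.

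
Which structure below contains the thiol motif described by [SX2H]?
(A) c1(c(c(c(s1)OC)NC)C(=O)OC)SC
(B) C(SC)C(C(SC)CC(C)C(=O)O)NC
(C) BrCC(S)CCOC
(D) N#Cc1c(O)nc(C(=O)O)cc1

C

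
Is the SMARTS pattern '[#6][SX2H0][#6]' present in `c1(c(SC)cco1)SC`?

Yes

The pattern [#6][SX2H0][#6] describes an aliphatic sulfur bridging two carbons with no H on the sulfur — a thioether.
The molecule carries a methylthio ether (-SCH3), whose atoms satisfy every constraint of the query, so the pattern matches.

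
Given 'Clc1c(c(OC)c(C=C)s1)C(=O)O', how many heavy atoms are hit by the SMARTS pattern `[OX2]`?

2

Check the 13 heavy atoms by environment: 1× s (aromatic, X2) → no; 4× c (aromatic, X3) → no; 1× Cl (X1) → no; 2× O (X2) → match; 1× C (X4) → no; 3× C (X3) → no; 1× O (X1) → no.
That gives 2 matching atoms.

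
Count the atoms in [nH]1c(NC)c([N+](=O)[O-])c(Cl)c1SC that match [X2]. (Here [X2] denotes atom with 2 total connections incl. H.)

The query [X2] means: any atom with exactly two total connections (bonds + H).
Check the 13 heavy atoms by environment: 1× n (aromatic, X3) → no; 4× c (aromatic, X3) → no; 1× S (X2) → match; 2× C (X4) → no; 1× N (X3) → no; 1× N (charge +1, X3) → no; 1× O (charge -1, X1) → no; 1× O (X1) → no; 1× Cl (X1) → no.
That gives 1 matching atom.

1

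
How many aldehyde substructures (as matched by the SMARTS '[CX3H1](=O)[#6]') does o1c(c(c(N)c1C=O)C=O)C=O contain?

3

[CX3H1](=O)[#6] is the SMARTS for an aldehyde: an sp2 carbon with one H, double-bonded to O and single-bonded to carbon.
The molecule carries 3 separate instances of an aldehyde (-CHO) meeting every constraint; each maps to a distinct set of atoms, giving 3 matches.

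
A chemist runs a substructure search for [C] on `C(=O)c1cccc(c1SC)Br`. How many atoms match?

2

The query [C] means: uppercase C matches aliphatic (non-aromatic) carbon only.
Check the 11 heavy atoms by environment: 6× c (aromatic) → no; 1× S → no; 2× C → match; 1× O → no; 1× Br → no.
That gives 2 matching atoms.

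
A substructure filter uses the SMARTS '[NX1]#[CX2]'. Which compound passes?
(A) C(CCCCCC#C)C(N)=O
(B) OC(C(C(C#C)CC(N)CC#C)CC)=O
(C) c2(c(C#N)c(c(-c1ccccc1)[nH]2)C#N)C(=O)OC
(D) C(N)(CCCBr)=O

[NX1]#[CX2] describes a nitrogen triple-bonded to a two-connected carbon (a nitrile).
(A) has a primary amide (-C(=O)NH2) but the nitrogen is NX3, not NX1.
(B) has a primary amino group (-NH2) but the nitrogen is NX3 (three connections), not NX1 triple-bonded.
(C) contains a nitrile (-C#N), which satisfies every atom and bond constraint.
(D) has a primary amide (-C(=O)NH2) but the nitrogen is NX3, not NX1.
So the answer is (C).

C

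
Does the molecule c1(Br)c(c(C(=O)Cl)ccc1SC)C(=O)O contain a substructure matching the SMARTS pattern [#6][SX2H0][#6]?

Yes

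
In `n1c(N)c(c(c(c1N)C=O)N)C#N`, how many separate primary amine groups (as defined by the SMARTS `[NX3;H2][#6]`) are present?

3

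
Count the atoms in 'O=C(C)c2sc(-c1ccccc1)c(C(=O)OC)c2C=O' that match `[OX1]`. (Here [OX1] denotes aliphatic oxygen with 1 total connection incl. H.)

3

The query [OX1] means: aliphatic oxygen with one total connection — typically a carbonyl =O or an oxide.
Check the 20 heavy atoms by environment: 1× s (aromatic, X2) → no; 10× c (aromatic, X3) → no; 3× C (X3) → no; 3× O (X1) → match; 2× C (X4) → no; 1× O (X2) → no.
That gives 3 matching atoms.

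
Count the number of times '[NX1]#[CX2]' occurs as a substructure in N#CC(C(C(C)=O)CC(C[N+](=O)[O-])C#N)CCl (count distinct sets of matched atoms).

[NX1]#[CX2] is the SMARTS for a nitrile: a nitrogen triple-bonded to a two-connected carbon.
The molecule carries 2 separate instances of a nitrile (-C#N) meeting every constraint; each maps to a distinct set of atoms, giving 2 matches.

2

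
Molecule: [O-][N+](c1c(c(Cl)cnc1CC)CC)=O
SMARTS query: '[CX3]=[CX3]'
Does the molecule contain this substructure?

No

The pattern [CX3]=[CX3] describes a non-aromatic C=C double bond between two sp2 carbons — an alkene.
The closest candidate here is an ethyl group (-CH2CH3), but its C-C bond is a single bond between CX4 carbons, not CX3=CX3. No other fragment satisfies the full query, so there is no match.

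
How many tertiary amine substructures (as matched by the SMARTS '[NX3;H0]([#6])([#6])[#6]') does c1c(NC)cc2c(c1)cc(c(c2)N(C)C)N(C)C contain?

2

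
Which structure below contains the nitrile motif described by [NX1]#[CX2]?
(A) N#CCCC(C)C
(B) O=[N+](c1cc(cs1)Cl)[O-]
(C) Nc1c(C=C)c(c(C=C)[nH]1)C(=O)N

A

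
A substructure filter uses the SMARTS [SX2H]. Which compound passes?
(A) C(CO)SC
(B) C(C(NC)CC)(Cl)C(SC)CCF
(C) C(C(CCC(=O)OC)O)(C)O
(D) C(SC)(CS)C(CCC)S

D

[SX2H] describes an aliphatic sulfur with two connections, one being H (a thiol).
(A) has a methylthio ether (-SCH3) but the sulfur has H0 (bonded to two carbons), not H1.
(B) has a methylthio ether (-SCH3) but the sulfur has H0 (bonded to two carbons), not H1.
(C) has a hydroxyl group (-OH) but it is an -OH, not an -SH.
(D) contains a thiol (-SH), which satisfies every atom and bond constraint.
So the answer is (D).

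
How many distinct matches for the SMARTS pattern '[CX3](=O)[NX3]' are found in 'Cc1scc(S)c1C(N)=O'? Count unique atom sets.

[CX3](=O)[NX3] is the SMARTS for an amide: a carbonyl carbon bonded to a trivalent nitrogen.
Exactly one fragment in the molecule meets all constraints, giving 1 match.

1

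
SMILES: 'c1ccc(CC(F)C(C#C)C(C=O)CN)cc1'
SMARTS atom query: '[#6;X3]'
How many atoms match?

7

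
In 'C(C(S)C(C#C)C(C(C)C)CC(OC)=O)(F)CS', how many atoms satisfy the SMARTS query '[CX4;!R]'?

10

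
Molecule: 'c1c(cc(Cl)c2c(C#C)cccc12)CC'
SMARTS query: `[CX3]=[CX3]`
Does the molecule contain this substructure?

The pattern [CX3]=[CX3] describes a non-aromatic C=C double bond between two sp2 carbons — an alkene.
The closest candidate here is an ethynyl group (-C#CH), but the C-C bond is a triple bond, not a double bond. No other fragment satisfies the full query, so there is no match.

No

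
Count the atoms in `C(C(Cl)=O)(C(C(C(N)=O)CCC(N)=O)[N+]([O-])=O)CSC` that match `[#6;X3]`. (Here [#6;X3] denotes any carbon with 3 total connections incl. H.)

3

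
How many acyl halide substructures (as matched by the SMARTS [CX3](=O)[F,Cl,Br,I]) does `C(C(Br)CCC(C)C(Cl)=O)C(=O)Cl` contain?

2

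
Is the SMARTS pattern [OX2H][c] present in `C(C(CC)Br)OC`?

No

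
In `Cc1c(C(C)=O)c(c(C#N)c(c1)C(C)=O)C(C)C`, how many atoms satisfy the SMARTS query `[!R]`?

12

The query [!R] means: !R matches any atom not in a ring.
Check the 18 heavy atoms by environment: 6× c (aromatic, in 6-ring) → no; 9× C (acyclic) → match; 2× O (acyclic) → match; 1× N (acyclic) → match.
Summing the matching environments: 9 + 2 + 1 = 12 matching atoms.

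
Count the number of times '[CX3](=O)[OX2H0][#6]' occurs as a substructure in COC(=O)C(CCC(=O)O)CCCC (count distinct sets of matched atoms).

1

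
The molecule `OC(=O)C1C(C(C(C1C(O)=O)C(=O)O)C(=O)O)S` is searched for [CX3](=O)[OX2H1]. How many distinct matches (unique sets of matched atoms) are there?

[CX3](=O)[OX2H1] is the SMARTS for a carboxylic acid: an sp2 carbon double-bonded to O and single-bonded to an -OH oxygen.
The molecule carries 4 separate instances of a carboxylic acid group (-C(=O)OH) meeting every constraint; each maps to a distinct set of atoms, giving 4 matches.

4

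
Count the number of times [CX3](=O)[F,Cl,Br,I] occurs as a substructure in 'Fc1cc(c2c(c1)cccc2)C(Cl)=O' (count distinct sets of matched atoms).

1

[CX3](=O)[F,Cl,Br,I] is the SMARTS for an acyl halide: a carbonyl carbon bonded to a halogen.
Exactly one fragment in the molecule meets all constraints, giving 1 match.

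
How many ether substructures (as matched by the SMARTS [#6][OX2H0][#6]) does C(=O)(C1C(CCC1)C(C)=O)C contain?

[#6][OX2H0][#6] is the SMARTS for an ether: an aliphatic oxygen bridging two carbons with no H on the oxygen.
No fragment in the molecule satisfies every constraint, giving 0 matches.

0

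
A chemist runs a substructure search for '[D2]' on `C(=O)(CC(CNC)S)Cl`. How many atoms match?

Check the 9 heavy atoms by environment: 2× C (D2) → match; 2× C (D3) → no; 1× N (D2) → match; 1× C (D1) → no; 1× S (D1) → no; 1× O (D1) → no; 1× Cl (D1) → no.
Summing the matching environments: 2 + 1 = 3 matching atoms.

3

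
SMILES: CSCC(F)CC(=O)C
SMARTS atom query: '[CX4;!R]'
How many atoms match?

5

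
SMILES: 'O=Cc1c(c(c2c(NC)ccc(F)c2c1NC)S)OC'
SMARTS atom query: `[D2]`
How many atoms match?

6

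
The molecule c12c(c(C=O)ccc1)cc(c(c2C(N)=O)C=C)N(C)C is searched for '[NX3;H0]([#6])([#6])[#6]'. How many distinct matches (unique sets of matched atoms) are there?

[NX3;H0]([#6])([#6])[#6] is the SMARTS for a tertiary amine: a trivalent nitrogen with no H, bonded to three carbons.
Exactly one fragment in the molecule meets all constraints, giving 1 match.

1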